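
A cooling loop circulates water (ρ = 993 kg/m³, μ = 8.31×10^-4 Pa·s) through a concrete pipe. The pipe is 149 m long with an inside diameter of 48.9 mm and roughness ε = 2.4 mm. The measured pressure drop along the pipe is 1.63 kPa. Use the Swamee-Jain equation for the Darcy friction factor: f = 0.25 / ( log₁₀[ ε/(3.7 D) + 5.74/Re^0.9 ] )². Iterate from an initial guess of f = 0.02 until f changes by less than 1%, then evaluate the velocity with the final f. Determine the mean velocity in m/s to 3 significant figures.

Rearranging Darcy-Weisbach: V = √(2·ΔP·D/(f·L·ρ)). With ε/D = 0.0024/0.0489 = 0.0491, iterate starting from f = 0.02:
  f = 0.02 → V = √(2·1630·0.0489/(0.02·149·993)) = 0.2321 m/s; Re = ρVD/μ = 1.356e+04; f → 0.07362
  f = 0.07362 → V = 0.121 m/s; Re = 7069; f → 0.07571
  f = 0.07571 → V = 0.1193 m/s; Re = 6971; f → 0.07577
Converged (Δf/f < 1%). With the final f = 0.07577: V = √(2·1630·0.0489/(0.07577·149·993)) = 0.1192 m/s.

V ≈ 0.119 m/s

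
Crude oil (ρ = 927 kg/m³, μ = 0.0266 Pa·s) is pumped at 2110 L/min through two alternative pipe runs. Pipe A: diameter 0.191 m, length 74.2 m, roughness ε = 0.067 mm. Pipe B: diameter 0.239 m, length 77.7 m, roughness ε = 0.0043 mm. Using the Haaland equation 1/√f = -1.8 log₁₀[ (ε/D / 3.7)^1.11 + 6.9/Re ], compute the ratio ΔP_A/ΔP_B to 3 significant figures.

ΔP_A/ΔP_B ≈ 2.78

Pipe A: V = Q/A = 0.03517/0.02865 = 1.227 m/s; Re = 8170; ε/D = 0.000351; Haaland → f = 0.03305; ΔP_A = f(L/D)(ρV²/2) = 8964 Pa.
Pipe B: V = Q/A = 0.03517/0.04486 = 0.7839 m/s; Re = 6529; ε/D = 1.8e-05; Haaland → f = 0.03486; ΔP_B = f(L/D)(ρV²/2) = 3228 Pa.
ΔP_A/ΔP_B = 8964/3228 = 2.78.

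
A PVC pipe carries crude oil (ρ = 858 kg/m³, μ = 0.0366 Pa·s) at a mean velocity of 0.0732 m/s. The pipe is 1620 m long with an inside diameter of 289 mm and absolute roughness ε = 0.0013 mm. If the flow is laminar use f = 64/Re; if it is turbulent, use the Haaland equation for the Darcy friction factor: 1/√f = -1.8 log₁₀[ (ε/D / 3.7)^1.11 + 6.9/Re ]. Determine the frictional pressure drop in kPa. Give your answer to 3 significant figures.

ΔP ≈ 1.66 kPa

Reynolds number Re = ρVD/μ = 858 · 0.0732 · 0.289 / 0.0366 = 495.9.
Re < 2300 → laminar flow, so f = 64/Re = 64/495.9 = 0.1291 (the turbulent correlation is not needed).
Darcy-Weisbach: ΔP = f(L/D)(ρV²/2) = 0.1291·(1620/0.289)·(858·0.0732²/2) = 0.1291·5606·2.299 = 1663 Pa.
ΔP = 1663 Pa = 1.66 kPa.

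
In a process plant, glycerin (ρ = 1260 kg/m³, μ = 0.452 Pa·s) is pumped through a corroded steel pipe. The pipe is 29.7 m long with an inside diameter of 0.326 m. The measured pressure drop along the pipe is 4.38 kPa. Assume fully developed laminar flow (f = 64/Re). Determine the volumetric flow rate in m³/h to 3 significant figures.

Q ≈ 326 m³/h

For laminar flow, f = 64/Re with Re = ρVD/μ, so Darcy-Weisbach reduces to ΔP = 32μLV/D². Solving for V: V = ΔP·D²/(32μL) = 4380·(0.326)²/(32·0.452·29.7) = 1.084 m/s.
Check: Re = ρVD/μ = 1260·1.084·0.326/0.452 = 984.7 < 2300, so the laminar assumption holds.
Q = V·A = 1.084·(π/4·0.326²) = 0.09045 m³/s = 326 m³/h.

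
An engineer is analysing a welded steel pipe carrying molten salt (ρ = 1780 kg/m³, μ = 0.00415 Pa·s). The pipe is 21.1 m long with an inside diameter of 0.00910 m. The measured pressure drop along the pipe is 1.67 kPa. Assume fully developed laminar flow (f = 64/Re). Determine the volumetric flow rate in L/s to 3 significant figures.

Q ≈ 0.00321 L/s

For laminar flow, f = 64/Re with Re = ρVD/μ, so Darcy-Weisbach reduces to ΔP = 32μLV/D². Solving for V: V = ΔP·D²/(32μL) = 1670·(0.0091)²/(32·0.00415·21.1) = 0.04935 m/s.
Check: Re = ρVD/μ = 1780·0.04935·0.0091/0.00415 = 192.6 < 2300, so the laminar assumption holds.
Q = V·A = 0.04935·(π/4·0.0091²) = 3.21e-06 m³/s = 0.00321 L/s.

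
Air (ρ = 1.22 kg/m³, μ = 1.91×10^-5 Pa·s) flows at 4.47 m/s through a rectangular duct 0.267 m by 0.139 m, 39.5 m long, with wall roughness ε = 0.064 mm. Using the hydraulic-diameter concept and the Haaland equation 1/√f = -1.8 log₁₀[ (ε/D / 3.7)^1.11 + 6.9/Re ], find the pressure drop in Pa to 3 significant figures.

ΔP ≈ 56.9 Pa

Hydraulic diameter D_h = 4A/P = 4·(0.267·0.139)/(2·(0.267+0.139)) = 0.1485/0.812 = 0.1828 m.
Re = ρVD_h/μ = 1.22·4.47·0.1828/1.91e-05 = 5.22e+04.
ε/D_h = 6.4e-05/0.1828 = 0.00035; Haaland gives 1/√f = -1.8 log₁₀[3.41e-05+0.000132] = 6.802, so f = 0.02161.
ΔP = f(L/D_h)(ρV²/2) = 0.02161·39.5/0.1828·12.19 = 56.91 Pa.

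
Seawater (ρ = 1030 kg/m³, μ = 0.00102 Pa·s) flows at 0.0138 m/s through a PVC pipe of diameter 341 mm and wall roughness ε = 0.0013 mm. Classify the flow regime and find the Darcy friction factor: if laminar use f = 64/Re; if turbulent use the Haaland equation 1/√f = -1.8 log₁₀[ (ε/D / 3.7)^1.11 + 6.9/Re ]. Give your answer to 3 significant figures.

f ≈ 0.0383

Re = ρVD/μ = 1030·0.0138·0.341/0.00102 = 4752.
Re > 4000 → turbulent. ε/D = 1.3e-06/0.341 = 3.81e-06; Haaland: 1/√f = -1.8 log₁₀[2.26e-07 + 0.00145] = 5.108, so f = 0.03832.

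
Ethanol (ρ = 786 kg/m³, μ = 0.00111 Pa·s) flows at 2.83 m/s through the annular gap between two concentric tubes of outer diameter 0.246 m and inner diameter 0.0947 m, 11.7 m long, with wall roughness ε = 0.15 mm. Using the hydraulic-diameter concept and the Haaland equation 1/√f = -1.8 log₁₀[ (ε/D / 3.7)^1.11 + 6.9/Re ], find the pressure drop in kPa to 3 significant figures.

ΔP ≈ 4.98 kPa

Hydraulic diameter D_h = 4A/P = D_o - D_i = 0.246 - 0.0947 = 0.1513 m.
Re = ρVD_h/μ = 786·2.83·0.1513/0.00111 = 3.032e+05.
ε/D_h = 0.00015/0.1513 = 0.000991; Haaland gives 1/√f = -1.8 log₁₀[0.000108+2.28e-05] = 6.988, so f = 0.02048.
ΔP = f(L/D_h)(ρV²/2) = 0.02048·11.7/0.1513·3147 = 4985 Pa.
ΔP = 4.98 kPa.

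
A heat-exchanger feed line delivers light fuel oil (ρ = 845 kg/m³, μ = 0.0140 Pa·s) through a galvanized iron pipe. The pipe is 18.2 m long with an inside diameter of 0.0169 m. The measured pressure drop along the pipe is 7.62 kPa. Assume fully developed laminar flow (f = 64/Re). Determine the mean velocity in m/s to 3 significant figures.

V ≈ 0.267 m/s

For laminar flow, f = 64/Re with Re = ρVD/μ, so Darcy-Weisbach reduces to ΔP = 32μLV/D². Solving for V: V = ΔP·D²/(32μL) = 7620·(0.0169)²/(32·0.014·18.2) = 0.2669 m/s.
Check: Re = ρVD/μ = 845·0.2669·0.0169/0.014 = 272.3 < 2300, so the laminar assumption holds.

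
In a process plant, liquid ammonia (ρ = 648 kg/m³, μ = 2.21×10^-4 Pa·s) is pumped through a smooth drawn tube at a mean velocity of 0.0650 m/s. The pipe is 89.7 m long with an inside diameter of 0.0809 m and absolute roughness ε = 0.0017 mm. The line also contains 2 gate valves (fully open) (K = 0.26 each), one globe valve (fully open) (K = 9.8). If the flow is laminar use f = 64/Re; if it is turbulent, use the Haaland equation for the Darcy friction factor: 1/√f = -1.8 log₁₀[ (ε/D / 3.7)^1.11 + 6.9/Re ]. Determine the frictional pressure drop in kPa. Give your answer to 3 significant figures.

ΔP ≈ 0.0559 kPa

Reynolds number Re = ρVD/μ = 648 · 0.065 · 0.0809 / 0.000221 = 1.542e+04.
Re > 4000 → turbulent. Relative roughness ε/D = 1.7e-06/0.0809 = 2.1e-05. Haaland: 1/√f = -1.8 log₁₀[(2.1e-05/3.7)^1.11 + 6.9/1.542e+04] = -1.8 log₁₀[1.5e-06 + 0.000448] = 6.026, so f = 0.02754.
Total minor-loss coefficient ΣK = 2·0.26 + 1·9.8 = 10.3.
ΔP = [f·L/D + ΣK]·(ρV²/2) = [0.02754·89.7/0.0809 + 10.3]·(648·0.065²/2) = [30.53 + 10.3]·1.369 = 55.93 Pa.
ΔP = 55.93 Pa = 0.0559 kPa.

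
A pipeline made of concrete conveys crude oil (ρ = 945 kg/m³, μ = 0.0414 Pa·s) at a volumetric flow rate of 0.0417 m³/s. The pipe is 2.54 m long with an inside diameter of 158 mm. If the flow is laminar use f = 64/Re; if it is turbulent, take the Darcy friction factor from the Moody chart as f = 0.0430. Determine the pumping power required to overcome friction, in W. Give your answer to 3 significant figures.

Cross-sectional area A = πD²/4 = π(0.158)²/4 = 0.01961 m²; mean velocity V = Q/A = 0.0417/0.01961 = 2.127 m/s.
Reynolds number Re = ρVD/μ = 945 · 2.127 · 0.158 / 0.0414 = 7670.
Re > 4000 → turbulent; use the Moody-chart value f = 0.0430.
Darcy-Weisbach: ΔP = f(L/D)(ρV²/2) = 0.043·(2.54/0.158)·(945·2.127²/2) = 0.043·16.08·2137 = 1477 Pa.
Pumping power P = QΔP = 0.0417·1477 = 61.61 W = 61.6 W.

P ≈ 61.6 W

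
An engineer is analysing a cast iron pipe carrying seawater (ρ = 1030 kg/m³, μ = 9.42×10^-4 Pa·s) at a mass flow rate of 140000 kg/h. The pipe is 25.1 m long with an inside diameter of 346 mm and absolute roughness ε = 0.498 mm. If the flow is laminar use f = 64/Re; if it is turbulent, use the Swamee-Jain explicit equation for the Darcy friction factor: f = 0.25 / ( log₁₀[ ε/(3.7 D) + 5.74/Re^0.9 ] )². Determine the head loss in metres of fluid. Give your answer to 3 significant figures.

h_f ≈ 0.0138 m

ṁ = 140000 kg/h = 140000/3600 = 38.89 kg/s.
A = πD²/4 = π(0.346)²/4 = 0.09402 m²; mean velocity V = ṁ/(ρA) = 38.89/(1030 · 0.09402) = 0.4016 m/s.
Reynolds number Re = ρVD/μ = 1030 · 0.4016 · 0.346 / 0.000942 = 1.519e+05.
Re > 4000 → turbulent. Relative roughness ε/D = 0.000498/0.346 = 0.00144. Swamee-Jain: f = 0.25/(log₁₀[0.00144/3.7 + 5.74/1.519e+05^0.9])² = 0.25/(log₁₀[0.000389 + 0.000125])² = 0.25/(-3.289)² = 0.02311.
Darcy-Weisbach: ΔP = f(L/D)(ρV²/2) = 0.02311·(25.1/0.346)·(1030·0.4016²/2) = 0.02311·72.54·83.04 = 139.2 Pa.
Head loss h_f = ΔP/(ρg) = 139.2/(1030·9.81) = 0.0138 m.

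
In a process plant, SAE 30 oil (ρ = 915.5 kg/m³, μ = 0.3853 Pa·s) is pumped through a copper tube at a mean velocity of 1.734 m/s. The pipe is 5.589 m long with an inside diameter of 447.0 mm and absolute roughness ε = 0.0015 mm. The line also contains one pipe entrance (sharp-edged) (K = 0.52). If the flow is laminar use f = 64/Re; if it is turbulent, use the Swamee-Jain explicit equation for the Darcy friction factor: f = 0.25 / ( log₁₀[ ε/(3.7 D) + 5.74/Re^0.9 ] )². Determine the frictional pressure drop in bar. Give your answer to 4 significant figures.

Reynolds number Re = ρVD/μ = 915.5 · 1.734 · 0.447 / 0.385 = 1842.
Re < 2300 → laminar flow, so f = 64/Re = 64/1842 = 0.03475 (the turbulent correlation is not needed).
Total minor-loss coefficient ΣK = 1·0.52 = 0.52.
ΔP = [f·L/D + ΣK]·(ρV²/2) = [0.03475·5.589/0.447 + 0.52]·(915.5·1.734²/2) = [0.4345 + 0.52]·1376 = 1314 Pa.
ΔP = 1314 Pa = 0.01314 bar.

ΔP ≈ 0.01314 bar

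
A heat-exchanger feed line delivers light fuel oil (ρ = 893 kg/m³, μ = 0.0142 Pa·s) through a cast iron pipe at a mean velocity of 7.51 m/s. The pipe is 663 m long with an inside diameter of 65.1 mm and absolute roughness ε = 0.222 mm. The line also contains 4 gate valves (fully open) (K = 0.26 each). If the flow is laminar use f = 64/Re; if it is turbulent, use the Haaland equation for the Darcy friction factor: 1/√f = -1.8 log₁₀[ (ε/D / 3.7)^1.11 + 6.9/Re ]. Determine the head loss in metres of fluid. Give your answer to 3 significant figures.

Reynolds number Re = ρVD/μ = 893 · 7.51 · 0.0651 / 0.0142 = 3.075e+04.
Re > 4000 → turbulent. Relative roughness ε/D = 0.000222/0.0651 = 0.00341. Haaland: 1/√f = -1.8 log₁₀[(0.00341/3.7)^1.11 + 6.9/3.075e+04] = -1.8 log₁₀[0.000427 + 0.000224] = 5.735, so f = 0.03041.
Total minor-loss coefficient ΣK = 4·0.26 = 1.04.
ΔP = [f·L/D + ΣK]·(ρV²/2) = [0.03041·663/0.0651 + 1.04]·(893·7.51²/2) = [309.7 + 1.04]·2.518e+04 = 7.825e+06 Pa.
Head loss h_f = ΔP/(ρg) = 7.825e+06/(893·9.81) = 893 m.

h_f ≈ 893 m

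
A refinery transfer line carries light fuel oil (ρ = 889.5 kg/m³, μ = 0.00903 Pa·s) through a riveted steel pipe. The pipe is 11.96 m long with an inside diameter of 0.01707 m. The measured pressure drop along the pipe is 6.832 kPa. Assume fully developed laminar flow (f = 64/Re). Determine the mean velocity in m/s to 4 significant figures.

V ≈ 0.5760 m/s

For laminar flow, f = 64/Re with Re = ρVD/μ, so Darcy-Weisbach reduces to ΔP = 32μLV/D². Solving for V: V = ΔP·D²/(32μL) = 6832·(0.01707)²/(32·0.00903·11.96) = 0.576 m/s.
Check: Re = ρVD/μ = 889.5·0.576·0.01707/0.00903 = 968.6 < 2300, so the laminar assumption holds.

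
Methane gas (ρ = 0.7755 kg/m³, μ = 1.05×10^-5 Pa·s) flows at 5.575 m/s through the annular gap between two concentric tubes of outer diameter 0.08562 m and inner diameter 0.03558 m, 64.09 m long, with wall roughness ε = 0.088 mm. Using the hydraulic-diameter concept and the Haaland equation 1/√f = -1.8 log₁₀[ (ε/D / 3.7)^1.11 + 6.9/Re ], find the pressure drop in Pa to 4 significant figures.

Hydraulic diameter D_h = 4A/P = D_o - D_i = 0.08562 - 0.03558 = 0.05004 m.
Re = ρVD_h/μ = 0.7755·5.575·0.05004/1.05e-05 = 2.06e+04.
ε/D_h = 8.8e-05/0.05004 = 0.00176; Haaland gives 1/√f = -1.8 log₁₀[0.000205+0.000335] = 5.882, so f = 0.0289.
ΔP = f(L/D_h)(ρV²/2) = 0.0289·64.09/0.05004·12.05 = 446.1 Pa.

ΔP ≈ 446.1 Pa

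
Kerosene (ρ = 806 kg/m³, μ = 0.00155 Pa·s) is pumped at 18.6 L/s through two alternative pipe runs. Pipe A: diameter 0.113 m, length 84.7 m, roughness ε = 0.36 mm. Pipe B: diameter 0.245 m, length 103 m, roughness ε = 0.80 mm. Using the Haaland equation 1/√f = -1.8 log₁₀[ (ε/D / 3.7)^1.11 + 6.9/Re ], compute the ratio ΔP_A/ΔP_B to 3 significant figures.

Pipe A: V = Q/A = 0.0186/0.01003 = 1.855 m/s; Re = 1.09e+05; ε/D = 0.00319; Haaland → f = 0.0277; ΔP_A = f(L/D)(ρV²/2) = 2.879e+04 Pa.
Pipe B: V = Q/A = 0.0186/0.04714 = 0.3945 m/s; Re = 5.026e+04; ε/D = 0.00327; Haaland → f = 0.02897; ΔP_B = f(L/D)(ρV²/2) = 764 Pa.
ΔP_A/ΔP_B = 2.879e+04/764 = 37.7.

ΔP_A/ΔP_B ≈ 37.7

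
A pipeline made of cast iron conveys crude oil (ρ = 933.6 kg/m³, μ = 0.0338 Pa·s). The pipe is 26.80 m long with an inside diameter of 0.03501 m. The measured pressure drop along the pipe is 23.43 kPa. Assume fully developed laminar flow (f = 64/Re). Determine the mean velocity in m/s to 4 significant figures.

For laminar flow, f = 64/Re with Re = ρVD/μ, so Darcy-Weisbach reduces to ΔP = 32μLV/D². Solving for V: V = ΔP·D²/(32μL) = 2.343e+04·(0.03501)²/(32·0.0338·26.8) = 0.9907 m/s.
Check: Re = ρVD/μ = 933.6·0.9907·0.03501/0.0338 = 958.1 < 2300, so the laminar assumption holds.

V ≈ 0.9907 m/s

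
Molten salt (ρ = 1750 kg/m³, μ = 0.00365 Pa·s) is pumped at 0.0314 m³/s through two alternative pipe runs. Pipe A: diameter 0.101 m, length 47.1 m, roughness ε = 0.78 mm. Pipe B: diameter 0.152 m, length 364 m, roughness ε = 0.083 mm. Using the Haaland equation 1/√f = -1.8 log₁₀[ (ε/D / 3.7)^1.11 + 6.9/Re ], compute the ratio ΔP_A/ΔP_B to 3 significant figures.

Pipe A: V = Q/A = 0.0314/0.008012 = 3.919 m/s; Re = 1.898e+05; ε/D = 0.00772; Haaland → f = 0.03521; ΔP_A = f(L/D)(ρV²/2) = 2.207e+05 Pa.
Pipe B: V = Q/A = 0.0314/0.01815 = 1.73 m/s; Re = 1.261e+05; ε/D = 0.000546; Haaland → f = 0.01972; ΔP_B = f(L/D)(ρV²/2) = 1.237e+05 Pa.
ΔP_A/ΔP_B = 2.207e+05/1.237e+05 = 1.78.

ΔP_A/ΔP_B ≈ 1.78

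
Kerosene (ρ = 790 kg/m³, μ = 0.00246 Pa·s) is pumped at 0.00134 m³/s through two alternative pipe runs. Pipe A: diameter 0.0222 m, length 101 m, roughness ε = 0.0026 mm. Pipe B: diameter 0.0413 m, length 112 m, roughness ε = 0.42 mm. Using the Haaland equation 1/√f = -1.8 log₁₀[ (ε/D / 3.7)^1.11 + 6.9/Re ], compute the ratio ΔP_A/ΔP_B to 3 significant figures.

ΔP_A/ΔP_B ≈ 11.8

Pipe A: V = Q/A = 0.00134/0.0003871 = 3.462 m/s; Re = 2.468e+04; ε/D = 0.000117; Haaland → f = 0.02466; ΔP_A = f(L/D)(ρV²/2) = 5.31e+05 Pa.
Pipe B: V = Q/A = 0.00134/0.00134 = 1 m/s; Re = 1.327e+04; ε/D = 0.0102; Haaland → f = 0.04207; ΔP_B = f(L/D)(ρV²/2) = 4.509e+04 Pa.
ΔP_A/ΔP_B = 5.31e+05/4.509e+04 = 11.8.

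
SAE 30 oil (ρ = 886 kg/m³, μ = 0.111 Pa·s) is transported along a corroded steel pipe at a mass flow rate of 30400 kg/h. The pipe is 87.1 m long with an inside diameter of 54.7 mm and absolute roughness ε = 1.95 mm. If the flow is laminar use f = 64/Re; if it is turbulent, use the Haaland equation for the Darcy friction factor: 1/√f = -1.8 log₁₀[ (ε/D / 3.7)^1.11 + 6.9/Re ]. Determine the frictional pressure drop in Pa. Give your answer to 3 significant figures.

ṁ = 30400 kg/h = 30400/3600 = 8.444 kg/s.
A = πD²/4 = π(0.0547)²/4 = 0.00235 m²; mean velocity V = ṁ/(ρA) = 8.444/(886 · 0.00235) = 4.056 m/s.
Reynolds number Re = ρVD/μ = 886 · 4.056 · 0.0547 / 0.111 = 1771.
Re < 2300 → laminar flow, so f = 64/Re = 64/1771 = 0.03614 (the turbulent correlation is not needed).
Darcy-Weisbach: ΔP = f(L/D)(ρV²/2) = 0.03614·(87.1/0.0547)·(886·4.056²/2) = 0.03614·1592·7287 = 4.194e+05 Pa.

ΔP ≈ 419000 Pa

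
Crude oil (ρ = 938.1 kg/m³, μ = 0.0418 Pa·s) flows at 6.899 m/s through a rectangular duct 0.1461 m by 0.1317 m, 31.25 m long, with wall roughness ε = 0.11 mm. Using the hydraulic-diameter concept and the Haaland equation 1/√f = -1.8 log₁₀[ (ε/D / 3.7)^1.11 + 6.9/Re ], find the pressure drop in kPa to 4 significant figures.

Hydraulic diameter D_h = 4A/P = 4·(0.1461·0.1317)/(2·(0.1461+0.1317)) = 0.07697/0.5556 = 0.1385 m.
Re = ρVD_h/μ = 938.1·6.899·0.1385/0.0418 = 2.145e+04.
ε/D_h = 0.00011/0.1385 = 0.000794; Haaland gives 1/√f = -1.8 log₁₀[8.47e-05+0.000322] = 6.104, so f = 0.02684.
ΔP = f(L/D_h)(ρV²/2) = 0.02684·31.25/0.1385·2.232e+04 = 1.352e+05 Pa.
ΔP = 135.2 kPa.

ΔP ≈ 135.2 kPa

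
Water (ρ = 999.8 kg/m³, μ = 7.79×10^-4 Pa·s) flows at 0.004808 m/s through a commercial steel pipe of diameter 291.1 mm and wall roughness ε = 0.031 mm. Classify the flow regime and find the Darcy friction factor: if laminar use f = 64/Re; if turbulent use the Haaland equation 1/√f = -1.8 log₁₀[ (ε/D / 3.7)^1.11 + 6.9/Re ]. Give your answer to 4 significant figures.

Re = ρVD/μ = 999.8·0.004808·0.2911/0.000779 = 1796.
Re < 2300 → laminar, so f = 64/Re = 0.03563 (roughness is irrelevant in laminar flow).

f ≈ 0.03563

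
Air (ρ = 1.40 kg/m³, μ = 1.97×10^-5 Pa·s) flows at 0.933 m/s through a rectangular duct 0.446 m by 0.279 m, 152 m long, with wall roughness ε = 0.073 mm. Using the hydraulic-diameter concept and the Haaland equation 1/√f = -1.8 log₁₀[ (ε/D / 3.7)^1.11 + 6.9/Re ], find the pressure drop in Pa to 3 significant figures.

Hydraulic diameter D_h = 4A/P = 4·(0.446·0.279)/(2·(0.446+0.279)) = 0.4977/1.45 = 0.3433 m.
Re = ρVD_h/μ = 1.4·0.933·0.3433/1.97e-05 = 2.276e+04.
ε/D_h = 7.3e-05/0.3433 = 0.000213; Haaland gives 1/√f = -1.8 log₁₀[1.96e-05+0.000303] = 6.284, so f = 0.02532.
ΔP = f(L/D_h)(ρV²/2) = 0.02532·152/0.3433·0.6093 = 6.833 Pa.

ΔP ≈ 6.83 Pa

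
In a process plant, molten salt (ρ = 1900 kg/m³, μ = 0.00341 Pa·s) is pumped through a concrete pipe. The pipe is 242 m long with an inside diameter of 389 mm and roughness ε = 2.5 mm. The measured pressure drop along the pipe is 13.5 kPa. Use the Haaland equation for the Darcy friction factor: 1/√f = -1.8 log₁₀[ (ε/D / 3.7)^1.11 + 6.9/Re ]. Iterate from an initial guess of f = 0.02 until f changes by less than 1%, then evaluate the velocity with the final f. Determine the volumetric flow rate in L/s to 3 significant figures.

Q ≈ 98.4 L/s

Rearranging Darcy-Weisbach: V = √(2·ΔP·D/(f·L·ρ)). With ε/D = 0.0025/0.389 = 0.00643, iterate starting from f = 0.02:
  f = 0.02 → V = √(2·1.35e+04·0.389/(0.02·242·1900)) = 1.069 m/s; Re = ρVD/μ = 2.316e+05; f → 0.0332
  f = 0.0332 → V = 0.8295 m/s; Re = 1.798e+05; f → 0.03329
Converged (Δf/f < 1%). With the final f = 0.03329: V = √(2·1.35e+04·0.389/(0.03329·242·1900)) = 0.8284 m/s.
Q = V·A = 0.8284·(π/4·0.389²) = 0.09845 m³/s = 98.4 L/s.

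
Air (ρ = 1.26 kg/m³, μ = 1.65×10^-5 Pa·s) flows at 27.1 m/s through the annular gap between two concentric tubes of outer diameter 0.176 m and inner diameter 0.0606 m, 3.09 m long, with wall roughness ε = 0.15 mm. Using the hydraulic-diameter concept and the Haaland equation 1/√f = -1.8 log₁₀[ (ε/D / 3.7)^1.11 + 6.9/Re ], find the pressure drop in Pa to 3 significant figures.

Hydraulic diameter D_h = 4A/P = D_o - D_i = 0.176 - 0.0606 = 0.1154 m.
Re = ρVD_h/μ = 1.26·27.1·0.1154/1.65e-05 = 2.388e+05.
ε/D_h = 0.00015/0.1154 = 0.0013; Haaland gives 1/√f = -1.8 log₁₀[0.000146+2.89e-05] = 6.761, so f = 0.02188.
ΔP = f(L/D_h)(ρV²/2) = 0.02188·3.09/0.1154·462.7 = 271 Pa.

ΔP ≈ 271 Pa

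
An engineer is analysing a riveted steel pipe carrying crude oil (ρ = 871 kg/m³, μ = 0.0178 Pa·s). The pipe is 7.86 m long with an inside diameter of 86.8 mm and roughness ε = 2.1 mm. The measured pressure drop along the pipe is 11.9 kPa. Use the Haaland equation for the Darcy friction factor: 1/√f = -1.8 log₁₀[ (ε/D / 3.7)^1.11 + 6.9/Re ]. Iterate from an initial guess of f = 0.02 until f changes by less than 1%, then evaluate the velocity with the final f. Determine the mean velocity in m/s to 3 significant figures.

Rearranging Darcy-Weisbach: V = √(2·ΔP·D/(f·L·ρ)). With ε/D = 0.0021/0.0868 = 0.0242, iterate starting from f = 0.02:
  f = 0.02 → V = √(2·1.19e+04·0.0868/(0.02·7.86·871)) = 3.884 m/s; Re = ρVD/μ = 1.65e+04; f → 0.05453
  f = 0.05453 → V = 2.352 m/s; Re = 9991; f → 0.05581
  f = 0.05581 → V = 2.325 m/s; Re = 9876; f → 0.05585
Converged (Δf/f < 1%). With the final f = 0.05585: V = √(2·1.19e+04·0.0868/(0.05585·7.86·871)) = 2.324 m/s.

V ≈ 2.32 m/s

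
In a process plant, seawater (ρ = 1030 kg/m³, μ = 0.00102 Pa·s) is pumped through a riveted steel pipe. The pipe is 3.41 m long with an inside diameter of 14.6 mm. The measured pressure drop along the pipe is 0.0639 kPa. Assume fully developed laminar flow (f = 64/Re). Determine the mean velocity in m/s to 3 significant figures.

For laminar flow, f = 64/Re with Re = ρVD/μ, so Darcy-Weisbach reduces to ΔP = 32μLV/D². Solving for V: V = ΔP·D²/(32μL) = 63.9·(0.0146)²/(32·0.00102·3.41) = 0.1224 m/s.
Check: Re = ρVD/μ = 1030·0.1224·0.0146/0.00102 = 1804 < 2300, so the laminar assumption holds.

V ≈ 0.122 m/s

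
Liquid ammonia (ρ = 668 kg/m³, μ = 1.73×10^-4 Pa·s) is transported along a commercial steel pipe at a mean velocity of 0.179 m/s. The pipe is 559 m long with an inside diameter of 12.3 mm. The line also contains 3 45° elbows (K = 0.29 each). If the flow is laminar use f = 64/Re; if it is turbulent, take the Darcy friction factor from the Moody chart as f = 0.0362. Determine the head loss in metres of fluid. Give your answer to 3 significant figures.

Reynolds number Re = ρVD/μ = 668 · 0.179 · 0.0123 / 0.000173 = 8501.
Re > 4000 → turbulent; use the Moody-chart value f = 0.0362.
Total minor-loss coefficient ΣK = 3·0.29 = 0.87.
ΔP = [f·L/D + ΣK]·(ρV²/2) = [0.0362·559/0.0123 + 0.87]·(668·0.179²/2) = [1645 + 0.87]·10.7 = 1.762e+04 Pa.
Head loss h_f = ΔP/(ρg) = 1.762e+04/(668·9.81) = 2.69 m.

h_f ≈ 2.69 m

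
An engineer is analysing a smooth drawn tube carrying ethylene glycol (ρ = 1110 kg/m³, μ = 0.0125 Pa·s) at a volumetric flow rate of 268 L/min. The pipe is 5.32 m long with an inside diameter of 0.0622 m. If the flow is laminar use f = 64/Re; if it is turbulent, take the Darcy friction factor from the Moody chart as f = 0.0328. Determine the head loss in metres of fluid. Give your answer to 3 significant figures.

h_f ≈ 0.309 m

Q = 268 L/min = 268/60000 = 0.004467 m³/s.
Cross-sectional area A = πD²/4 = π(0.0622)²/4 = 0.003039 m²; mean velocity V = Q/A = 0.004467/0.003039 = 1.47 m/s.
Reynolds number Re = ρVD/μ = 1110 · 1.47 · 0.0622 / 0.0125 = 8119.
Re > 4000 → turbulent; use the Moody-chart value f = 0.0328.
Darcy-Weisbach: ΔP = f(L/D)(ρV²/2) = 0.0328·(5.32/0.0622)·(1110·1.47²/2) = 0.0328·85.53·1199 = 3364 Pa.
Head loss h_f = ΔP/(ρg) = 3364/(1110·9.81) = 0.309 m.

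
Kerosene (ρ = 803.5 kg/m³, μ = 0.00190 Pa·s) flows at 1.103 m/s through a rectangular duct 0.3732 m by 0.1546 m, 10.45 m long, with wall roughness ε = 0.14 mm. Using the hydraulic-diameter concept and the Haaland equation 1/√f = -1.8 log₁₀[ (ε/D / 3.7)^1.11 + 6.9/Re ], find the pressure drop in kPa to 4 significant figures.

ΔP ≈ 0.4810 kPa

Hydraulic diameter D_h = 4A/P = 4·(0.3732·0.1546)/(2·(0.3732+0.1546)) = 0.2308/1.056 = 0.2186 m.
Re = ρVD_h/μ = 803.5·1.103·0.2186/0.0019 = 1.02e+05.
ε/D_h = 0.00014/0.2186 = 0.00064; Haaland gives 1/√f = -1.8 log₁₀[6.67e-05+6.77e-05] = 6.969, so f = 0.02059.
ΔP = f(L/D_h)(ρV²/2) = 0.02059·10.45/0.2186·488.8 = 481 Pa.
ΔP = 0.4810 kPa.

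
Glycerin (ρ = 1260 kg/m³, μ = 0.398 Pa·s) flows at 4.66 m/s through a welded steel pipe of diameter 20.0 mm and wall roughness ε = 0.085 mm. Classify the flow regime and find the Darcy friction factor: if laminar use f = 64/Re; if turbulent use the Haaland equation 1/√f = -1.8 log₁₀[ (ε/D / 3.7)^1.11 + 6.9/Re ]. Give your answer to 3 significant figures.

f ≈ 0.217

Re = ρVD/μ = 1260·4.66·0.02/0.398 = 295.1.
Re < 2300 → laminar, so f = 64/Re = 0.2169 (roughness is irrelevant in laminar flow).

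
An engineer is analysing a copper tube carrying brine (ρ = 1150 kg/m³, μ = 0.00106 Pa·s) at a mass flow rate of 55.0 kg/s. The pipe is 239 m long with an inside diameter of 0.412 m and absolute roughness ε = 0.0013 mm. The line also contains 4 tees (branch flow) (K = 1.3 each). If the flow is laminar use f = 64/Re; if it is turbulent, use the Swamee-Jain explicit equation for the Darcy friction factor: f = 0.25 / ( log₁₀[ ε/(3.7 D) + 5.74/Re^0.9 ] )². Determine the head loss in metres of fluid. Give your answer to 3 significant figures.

A = πD²/4 = π(0.412)²/4 = 0.1333 m²; mean velocity V = ṁ/(ρA) = 55/(1150 · 0.1333) = 0.3587 m/s.
Reynolds number Re = ρVD/μ = 1150 · 0.3587 · 0.412 / 0.00106 = 1.604e+05.
Re > 4000 → turbulent. Relative roughness ε/D = 1.3e-06/0.412 = 3.16e-06. Swamee-Jain: f = 0.25/(log₁₀[3.16e-06/3.7 + 5.74/1.604e+05^0.9])² = 0.25/(log₁₀[8.53e-07 + 0.000119])² = 0.25/(-3.923)² = 0.01625.
Total minor-loss coefficient ΣK = 4·1.3 = 5.2.
ΔP = [f·L/D + ΣK]·(ρV²/2) = [0.01625·239/0.412 + 5.2]·(1150·0.3587²/2) = [9.426 + 5.2]·74 = 1082 Pa.
Head loss h_f = ΔP/(ρg) = 1082/(1150·9.81) = 0.0959 m.

h_f ≈ 0.0959 m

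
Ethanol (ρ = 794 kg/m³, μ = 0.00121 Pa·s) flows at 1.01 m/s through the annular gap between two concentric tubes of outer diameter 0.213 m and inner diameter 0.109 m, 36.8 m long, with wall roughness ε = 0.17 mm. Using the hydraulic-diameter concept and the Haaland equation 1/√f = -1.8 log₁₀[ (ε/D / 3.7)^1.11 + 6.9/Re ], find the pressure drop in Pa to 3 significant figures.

ΔP ≈ 3530 Pa

Hydraulic diameter D_h = 4A/P = D_o - D_i = 0.213 - 0.109 = 0.104 m.
Re = ρVD_h/μ = 794·1.01·0.104/0.00121 = 6.893e+04.
ε/D_h = 0.00017/0.104 = 0.00163; Haaland gives 1/√f = -1.8 log₁₀[0.000189+0.0001] = 6.37, so f = 0.02464.
ΔP = f(L/D_h)(ρV²/2) = 0.02464·36.8/0.104·405 = 3531 Pa.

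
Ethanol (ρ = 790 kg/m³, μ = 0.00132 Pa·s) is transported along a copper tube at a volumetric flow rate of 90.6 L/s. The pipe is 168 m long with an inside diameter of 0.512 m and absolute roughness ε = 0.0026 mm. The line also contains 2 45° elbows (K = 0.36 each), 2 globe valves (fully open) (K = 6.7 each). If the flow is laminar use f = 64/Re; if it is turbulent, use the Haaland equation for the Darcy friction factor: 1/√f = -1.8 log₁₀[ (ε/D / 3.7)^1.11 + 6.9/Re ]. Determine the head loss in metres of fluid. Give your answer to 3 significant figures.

Q = 90.6 L/s = 90.6/1000 = 0.0906 m³/s.
Cross-sectional area A = πD²/4 = π(0.512)²/4 = 0.2059 m²; mean velocity V = Q/A = 0.0906/0.2059 = 0.44 m/s.
Reynolds number Re = ρVD/μ = 790 · 0.44 · 0.512 / 0.00132 = 1.348e+05.
Re > 4000 → turbulent. Relative roughness ε/D = 2.6e-06/0.512 = 5.08e-06. Haaland: 1/√f = -1.8 log₁₀[(5.08e-06/3.7)^1.11 + 6.9/1.348e+05] = -1.8 log₁₀[3.11e-07 + 5.12e-05] = 7.719, so f = 0.01678.
Total minor-loss coefficient ΣK = 2·0.36 + 2·6.7 = 14.1.
ΔP = [f·L/D + ΣK]·(ρV²/2) = [0.01678·168/0.512 + 14.1]·(790·0.44²/2) = [5.507 + 14.1]·76.49 = 1501 Pa.
Head loss h_f = ΔP/(ρg) = 1501/(790·9.81) = 0.194 m.

h_f ≈ 0.194 m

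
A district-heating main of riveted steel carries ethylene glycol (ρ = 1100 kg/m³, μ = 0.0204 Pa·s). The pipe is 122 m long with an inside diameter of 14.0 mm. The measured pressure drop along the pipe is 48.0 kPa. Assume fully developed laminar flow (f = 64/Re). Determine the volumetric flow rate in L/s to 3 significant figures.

For laminar flow, f = 64/Re with Re = ρVD/μ, so Darcy-Weisbach reduces to ΔP = 32μLV/D². Solving for V: V = ΔP·D²/(32μL) = 4.8e+04·(0.014)²/(32·0.0204·122) = 0.1181 m/s.
Check: Re = ρVD/μ = 1100·0.1181·0.014/0.0204 = 89.18 < 2300, so the laminar assumption holds.
Q = V·A = 0.1181·(π/4·0.014²) = 1.818e-05 m³/s = 0.0182 L/s.

Q ≈ 0.0182 L/s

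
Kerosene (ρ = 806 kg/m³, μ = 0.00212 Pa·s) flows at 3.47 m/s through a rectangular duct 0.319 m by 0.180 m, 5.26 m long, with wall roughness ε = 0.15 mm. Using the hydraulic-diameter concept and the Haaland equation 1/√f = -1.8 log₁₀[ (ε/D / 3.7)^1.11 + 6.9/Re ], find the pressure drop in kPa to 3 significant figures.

ΔP ≈ 2.10 kPa

Hydraulic diameter D_h = 4A/P = 4·(0.319·0.18)/(2·(0.319+0.18)) = 0.2297/0.998 = 0.2301 m.
Re = ρVD_h/μ = 806·3.47·0.2301/0.00212 = 3.036e+05.
ε/D_h = 0.00015/0.2301 = 0.000652; Haaland gives 1/√f = -1.8 log₁₀[6.81e-05+2.27e-05] = 7.275, so f = 0.01889.
ΔP = f(L/D_h)(ρV²/2) = 0.01889·5.26/0.2301·4852 = 2095 Pa.
ΔP = 2.10 kPa.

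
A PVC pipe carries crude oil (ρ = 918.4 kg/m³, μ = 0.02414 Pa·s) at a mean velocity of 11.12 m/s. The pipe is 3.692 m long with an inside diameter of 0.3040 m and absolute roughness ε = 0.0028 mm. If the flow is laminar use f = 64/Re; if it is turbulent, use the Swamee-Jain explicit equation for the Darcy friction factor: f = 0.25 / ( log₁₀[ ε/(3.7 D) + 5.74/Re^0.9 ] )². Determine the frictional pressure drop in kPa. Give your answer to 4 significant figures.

ΔP ≈ 11.74 kPa

Reynolds number Re = ρVD/μ = 918.4 · 11.12 · 0.304 / 0.0241 = 1.286e+05.
Re > 4000 → turbulent. Relative roughness ε/D = 2.8e-06/0.304 = 9.21e-06. Swamee-Jain: f = 0.25/(log₁₀[9.21e-06/3.7 + 5.74/1.286e+05^0.9])² = 0.25/(log₁₀[2.49e-06 + 0.000145])² = 0.25/(-3.832)² = 0.01702.
Darcy-Weisbach: ΔP = f(L/D)(ρV²/2) = 0.01702·(3.692/0.304)·(918.4·11.12²/2) = 0.01702·12.14·5.678e+04 = 1.174e+04 Pa.
ΔP = 1.174e+04 Pa = 11.74 kPa.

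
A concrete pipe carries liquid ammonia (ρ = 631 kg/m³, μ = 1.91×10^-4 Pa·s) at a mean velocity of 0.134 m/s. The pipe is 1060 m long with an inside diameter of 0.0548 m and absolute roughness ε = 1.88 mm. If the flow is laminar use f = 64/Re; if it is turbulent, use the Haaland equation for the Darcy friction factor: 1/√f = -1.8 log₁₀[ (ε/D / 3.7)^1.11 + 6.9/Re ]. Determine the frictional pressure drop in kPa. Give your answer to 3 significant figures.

ΔP ≈ 6.77 kPa

Reynolds number Re = ρVD/μ = 631 · 0.134 · 0.0548 / 0.000191 = 2.426e+04.
Re > 4000 → turbulent. Relative roughness ε/D = 0.00188/0.0548 = 0.0343. Haaland: 1/√f = -1.8 log₁₀[(0.0343/3.7)^1.11 + 6.9/2.426e+04] = -1.8 log₁₀[0.00554 + 0.000284] = 4.022, so f = 0.0618.
Darcy-Weisbach: ΔP = f(L/D)(ρV²/2) = 0.0618·(1060/0.0548)·(631·0.134²/2) = 0.0618·1.934e+04·5.665 = 6773 Pa.
ΔP = 6773 Pa = 6.77 kPa.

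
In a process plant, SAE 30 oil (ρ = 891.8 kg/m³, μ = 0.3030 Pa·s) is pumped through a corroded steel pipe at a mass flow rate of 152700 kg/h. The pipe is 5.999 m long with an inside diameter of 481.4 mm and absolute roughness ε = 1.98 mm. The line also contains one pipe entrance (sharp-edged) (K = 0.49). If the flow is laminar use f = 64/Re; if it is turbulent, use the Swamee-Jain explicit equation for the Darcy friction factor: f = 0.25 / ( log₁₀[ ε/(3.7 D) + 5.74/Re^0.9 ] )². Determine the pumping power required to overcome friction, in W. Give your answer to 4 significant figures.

P ≈ 3.829 W

ṁ = 152700 kg/h = 152700/3600 = 42.42 kg/s.
A = πD²/4 = π(0.4814)²/4 = 0.182 m²; mean velocity V = ṁ/(ρA) = 42.42/(891.8 · 0.182) = 0.2613 m/s.
Reynolds number Re = ρVD/μ = 891.8 · 0.2613 · 0.4814 / 0.303 = 370.3.
Re < 2300 → laminar flow, so f = 64/Re = 64/370.3 = 0.1729 (the turbulent correlation is not needed).
Total minor-loss coefficient ΣK = 1·0.49 = 0.49.
ΔP = [f·L/D + ΣK]·(ρV²/2) = [0.1729·5.999/0.4814 + 0.49]·(891.8·0.2613²/2) = [2.154 + 0.49]·30.45 = 80.51 Pa.
Q = ṁ/ρ = 42.42/891.8 = 0.04756 m³/s.
Pumping power P = QΔP = 0.04756·80.51 = 3.8292 W = 3.829 W.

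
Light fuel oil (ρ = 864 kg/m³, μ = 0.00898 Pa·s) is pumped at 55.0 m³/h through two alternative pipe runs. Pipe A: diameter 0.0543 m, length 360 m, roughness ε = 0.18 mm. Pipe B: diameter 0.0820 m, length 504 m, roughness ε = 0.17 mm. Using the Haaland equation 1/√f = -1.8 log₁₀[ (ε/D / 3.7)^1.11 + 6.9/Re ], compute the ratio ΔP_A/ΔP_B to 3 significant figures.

Pipe A: V = Q/A = 0.01528/0.002316 = 6.597 m/s; Re = 3.447e+04; ε/D = 0.00331; Haaland → f = 0.02992; ΔP_A = f(L/D)(ρV²/2) = 3.73e+06 Pa.
Pipe B: V = Q/A = 0.01528/0.005281 = 2.893 m/s; Re = 2.282e+04; ε/D = 0.00207; Haaland → f = 0.02902; ΔP_B = f(L/D)(ρV²/2) = 6.449e+05 Pa.
ΔP_A/ΔP_B = 3.73e+06/6.449e+05 = 5.78.

ΔP_A/ΔP_B ≈ 5.78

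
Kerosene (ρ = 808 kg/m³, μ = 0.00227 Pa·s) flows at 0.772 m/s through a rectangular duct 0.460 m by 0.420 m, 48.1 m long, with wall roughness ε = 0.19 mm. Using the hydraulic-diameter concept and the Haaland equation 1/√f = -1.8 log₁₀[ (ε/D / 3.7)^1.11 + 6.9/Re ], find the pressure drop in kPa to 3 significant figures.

ΔP ≈ 0.509 kPa

Hydraulic diameter D_h = 4A/P = 4·(0.46·0.42)/(2·(0.46+0.42)) = 0.7728/1.76 = 0.4391 m.
Re = ρVD_h/μ = 808·0.772·0.4391/0.00227 = 1.207e+05.
ε/D_h = 0.00019/0.4391 = 0.000433; Haaland gives 1/√f = -1.8 log₁₀[4.32e-05+5.72e-05] = 7.197, so f = 0.01931.
ΔP = f(L/D_h)(ρV²/2) = 0.01931·48.1/0.4391·240.8 = 509.2 Pa.
ΔP = 0.509 kPa.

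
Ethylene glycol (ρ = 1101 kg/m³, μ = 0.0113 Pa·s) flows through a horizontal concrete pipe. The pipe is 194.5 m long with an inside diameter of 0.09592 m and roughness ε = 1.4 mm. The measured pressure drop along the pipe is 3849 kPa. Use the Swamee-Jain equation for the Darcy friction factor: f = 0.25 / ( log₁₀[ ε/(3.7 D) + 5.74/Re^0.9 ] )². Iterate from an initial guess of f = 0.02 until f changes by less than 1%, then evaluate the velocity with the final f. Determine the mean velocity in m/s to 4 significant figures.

V ≈ 8.842 m/s

Rearranging Darcy-Weisbach: V = √(2·ΔP·D/(f·L·ρ)). With ε/D = 0.0014/0.09592 = 0.0146, iterate starting from f = 0.02:
  f = 0.02 → V = √(2·3.849e+06·0.09592/(0.02·194.5·1101)) = 13.13 m/s; Re = ρVD/μ = 1.227e+05; f → 0.04385
  f = 0.04385 → V = 8.867 m/s; Re = 8.287e+04; f → 0.0441
Converged (Δf/f < 1%). With the final f = 0.0441: V = √(2·3.849e+06·0.09592/(0.0441·194.5·1101)) = 8.842 m/s.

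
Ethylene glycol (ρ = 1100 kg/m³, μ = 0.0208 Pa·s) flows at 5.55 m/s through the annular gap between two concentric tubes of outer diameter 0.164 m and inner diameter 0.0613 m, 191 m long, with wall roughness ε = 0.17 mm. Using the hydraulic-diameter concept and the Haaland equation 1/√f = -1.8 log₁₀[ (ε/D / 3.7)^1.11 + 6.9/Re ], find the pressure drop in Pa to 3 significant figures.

Hydraulic diameter D_h = 4A/P = D_o - D_i = 0.164 - 0.0613 = 0.1027 m.
Re = ρVD_h/μ = 1100·5.55·0.1027/0.0208 = 3.014e+04.
ε/D_h = 0.00017/0.1027 = 0.00166; Haaland gives 1/√f = -1.8 log₁₀[0.000192+0.000229] = 6.077, so f = 0.02708.
ΔP = f(L/D_h)(ρV²/2) = 0.02708·191/0.1027·1.694e+04 = 8.531e+05 Pa.

ΔP ≈ 853000 Pa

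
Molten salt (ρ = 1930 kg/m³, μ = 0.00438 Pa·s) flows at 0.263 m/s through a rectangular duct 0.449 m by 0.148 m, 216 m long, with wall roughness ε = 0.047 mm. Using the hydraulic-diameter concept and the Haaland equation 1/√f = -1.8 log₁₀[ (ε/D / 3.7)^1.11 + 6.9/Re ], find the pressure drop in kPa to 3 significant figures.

ΔP ≈ 1.59 kPa

Hydraulic diameter D_h = 4A/P = 4·(0.449·0.148)/(2·(0.449+0.148)) = 0.2658/1.194 = 0.2226 m.
Re = ρVD_h/μ = 1930·0.263·0.2226/0.00438 = 2.58e+04.
ε/D_h = 4.7e-05/0.2226 = 0.000211; Haaland gives 1/√f = -1.8 log₁₀[1.95e-05+0.000267] = 6.376, so f = 0.0246.
ΔP = f(L/D_h)(ρV²/2) = 0.0246·216/0.2226·66.75 = 1593 Pa.
ΔP = 1.59 kPa.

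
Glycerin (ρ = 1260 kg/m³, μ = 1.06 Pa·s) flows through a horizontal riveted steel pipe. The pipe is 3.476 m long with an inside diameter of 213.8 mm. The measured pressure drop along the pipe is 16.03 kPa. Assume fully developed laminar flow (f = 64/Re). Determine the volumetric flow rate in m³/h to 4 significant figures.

For laminar flow, f = 64/Re with Re = ρVD/μ, so Darcy-Weisbach reduces to ΔP = 32μLV/D². Solving for V: V = ΔP·D²/(32μL) = 1.603e+04·(0.2138)²/(32·1.06·3.476) = 6.215 m/s.
Check: Re = ρVD/μ = 1260·6.215·0.2138/1.06 = 1579 < 2300, so the laminar assumption holds.
Q = V·A = 6.215·(π/4·0.2138²) = 0.2231 m³/s = 803.2 m³/h.

Q ≈ 803.2 m³/h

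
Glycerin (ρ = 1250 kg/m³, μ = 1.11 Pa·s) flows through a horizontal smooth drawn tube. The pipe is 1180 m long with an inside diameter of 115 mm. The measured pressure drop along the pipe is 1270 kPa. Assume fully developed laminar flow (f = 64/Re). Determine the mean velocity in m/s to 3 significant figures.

For laminar flow, f = 64/Re with Re = ρVD/μ, so Darcy-Weisbach reduces to ΔP = 32μLV/D². Solving for V: V = ΔP·D²/(32μL) = 1.27e+06·(0.115)²/(32·1.11·1180) = 0.4007 m/s.
Check: Re = ρVD/μ = 1250·0.4007·0.115/1.11 = 51.9 < 2300, so the laminar assumption holds.

V ≈ 0.401 m/s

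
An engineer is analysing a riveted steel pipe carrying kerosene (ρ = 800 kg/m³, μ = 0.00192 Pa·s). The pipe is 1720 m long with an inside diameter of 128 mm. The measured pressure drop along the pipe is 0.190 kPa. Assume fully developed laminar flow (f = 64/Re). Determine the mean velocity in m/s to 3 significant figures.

V ≈ 0.0295 m/s

For laminar flow, f = 64/Re with Re = ρVD/μ, so Darcy-Weisbach reduces to ΔP = 32μLV/D². Solving for V: V = ΔP·D²/(32μL) = 190·(0.128)²/(32·0.00192·1720) = 0.02946 m/s.
Check: Re = ρVD/μ = 800·0.02946·0.128/0.00192 = 1571 < 2300, so the laminar assumption holds.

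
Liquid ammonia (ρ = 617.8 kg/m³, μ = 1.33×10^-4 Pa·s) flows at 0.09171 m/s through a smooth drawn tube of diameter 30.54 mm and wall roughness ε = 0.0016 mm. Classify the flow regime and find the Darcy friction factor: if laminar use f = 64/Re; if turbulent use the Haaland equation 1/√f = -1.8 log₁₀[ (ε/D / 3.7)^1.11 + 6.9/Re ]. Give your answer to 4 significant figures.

Re = ρVD/μ = 617.8·0.09171·0.03054/0.000133 = 1.301e+04.
Re > 4000 → turbulent. ε/D = 1.6e-06/0.03054 = 5.24e-05; Haaland: 1/√f = -1.8 log₁₀[4.15e-06 + 0.00053] = 5.89, so f = 0.02883.

f ≈ 0.02883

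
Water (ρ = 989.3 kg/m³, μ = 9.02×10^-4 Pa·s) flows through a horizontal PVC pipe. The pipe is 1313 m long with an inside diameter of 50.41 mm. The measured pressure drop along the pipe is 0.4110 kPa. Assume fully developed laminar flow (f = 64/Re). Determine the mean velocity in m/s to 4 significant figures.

V ≈ 0.02756 m/s

For laminar flow, f = 64/Re with Re = ρVD/μ, so Darcy-Weisbach reduces to ΔP = 32μLV/D². Solving for V: V = ΔP·D²/(32μL) = 411·(0.05041)²/(32·0.000902·1313) = 0.02756 m/s.
Check: Re = ρVD/μ = 989.3·0.02756·0.05041/0.000902 = 1524 < 2300, so the laminar assumption holds.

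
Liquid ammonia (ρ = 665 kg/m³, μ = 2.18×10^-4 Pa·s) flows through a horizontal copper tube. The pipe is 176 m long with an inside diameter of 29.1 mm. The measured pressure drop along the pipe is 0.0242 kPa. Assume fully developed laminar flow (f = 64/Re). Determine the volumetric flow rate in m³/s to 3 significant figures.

For laminar flow, f = 64/Re with Re = ρVD/μ, so Darcy-Weisbach reduces to ΔP = 32μLV/D². Solving for V: V = ΔP·D²/(32μL) = 24.2·(0.0291)²/(32·0.000218·176) = 0.01669 m/s.
Check: Re = ρVD/μ = 665·0.01669·0.0291/0.000218 = 1482 < 2300, so the laminar assumption holds.
Q = V·A = 0.01669·(π/4·0.0291²) = 1.11e-05 m³/s = 1.11×10^-5 m³/s.

Q ≈ 1.11×10^-5 m³/s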